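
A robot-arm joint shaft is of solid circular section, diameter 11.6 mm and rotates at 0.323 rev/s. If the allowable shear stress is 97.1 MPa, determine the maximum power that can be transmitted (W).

60.4 W

J = πd⁴/32 = π(0.0116)⁴/32 = 1.778×10^-9 m⁴.
T_max = τ_allow·J/r = 9.71×10^7 × 1.778×10^-9 / 0.00580 = 29.76 N·m.
ω = 2π·0.323 = 2.029 rad/s, so P_max = T_max·ω = 60.40 W.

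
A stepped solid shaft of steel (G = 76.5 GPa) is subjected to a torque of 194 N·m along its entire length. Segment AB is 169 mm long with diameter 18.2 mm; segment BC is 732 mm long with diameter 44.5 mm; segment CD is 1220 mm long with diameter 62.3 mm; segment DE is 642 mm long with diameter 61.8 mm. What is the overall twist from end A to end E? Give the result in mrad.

J_AB = π(0.0182)⁴/32 = 1.08×10^-8 m⁴; J_BC = π(0.0445)⁴/32 = 3.85×10^-7 m⁴; J_CD = π(0.0623)⁴/32 = 1.48×10^-6 m⁴; J_DE = π(0.0618)⁴/32 = 1.43×10^-6 m⁴.
θ = (T/G)·Σ L_i/J_i = (194.0/76.5×10⁹)·(0.169/1.08×10^-8 + 0.732/3.85×10^-7 + 1.22/1.48×10^-6 + 0.642/1.43×10^-6) = 0.04784 rad.

47.8 mrad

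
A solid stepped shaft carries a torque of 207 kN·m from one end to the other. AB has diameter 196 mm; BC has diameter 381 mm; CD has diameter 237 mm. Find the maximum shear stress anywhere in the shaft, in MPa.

Under the same torque, τ_max = 16T/(πd³) is largest where d is smallest — segment AB (d = 196 mm).
τ_max = 16·207000/(π·(0.196)³) = 1.400×10^8 Pa.

140 MPa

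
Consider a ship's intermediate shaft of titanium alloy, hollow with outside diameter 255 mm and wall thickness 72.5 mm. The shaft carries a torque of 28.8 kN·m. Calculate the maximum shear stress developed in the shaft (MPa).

J = π(d_o⁴ − d_i⁴)/32 = π(0.255⁴ − 0.110⁴)/32 = 4.007×10^-4 m⁴.
τ_max = T·r/J = 28800 × 0.128 / 4.007×10^-4 = 9.163×10^6 Pa.

9.16 MPa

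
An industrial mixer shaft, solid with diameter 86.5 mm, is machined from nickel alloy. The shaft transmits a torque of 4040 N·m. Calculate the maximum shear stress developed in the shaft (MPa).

31.8 MPa

J = πd⁴/32 = π(0.0865)⁴/32 = 5.496×10^-6 m⁴.
τ_max = T·r/J = 4040 × 0.0432 / 5.496×10^-6 = 3.179×10^7 Pa.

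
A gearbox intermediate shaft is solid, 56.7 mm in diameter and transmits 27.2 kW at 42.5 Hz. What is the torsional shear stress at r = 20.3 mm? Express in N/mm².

ω = 2π·42.5 = 267.0 rad/s, so T = P/ω = 27.2×10³ / 267.0 = 101.9 N·m.
J = πd⁴/32 = π(0.0567)⁴/32 = 1.015×10^-6 m⁴.
Shear stress varies linearly with radius: τ = T·r/J = 101.9 × 0.0203 / 1.015×10^-6 = 2.038×10^6 Pa.

2.04 N/mm²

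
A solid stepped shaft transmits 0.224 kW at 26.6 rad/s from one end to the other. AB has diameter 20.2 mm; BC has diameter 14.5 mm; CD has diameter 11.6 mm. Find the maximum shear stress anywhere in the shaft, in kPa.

ω = 26.6 rad/s, so T = P/ω = 0.224×10³ / 26.60 = 8.421 N·m.
Under the same torque, τ_max = 16T/(πd³) is largest where d is smallest — segment CD (d = 11.6 mm).
τ_max = 16·8.421/(π·(0.0116)³) = 2.748×10^7 Pa.

27500 kPa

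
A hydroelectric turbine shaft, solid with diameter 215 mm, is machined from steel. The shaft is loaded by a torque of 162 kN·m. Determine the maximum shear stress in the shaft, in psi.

12000 psi

J = πd⁴/32 = π(0.215)⁴/32 = 2.098×10^-4 m⁴.
τ_max = T·r/J = 162000 × 0.107 / 2.098×10^-4 = 8.302×10^7 Pa.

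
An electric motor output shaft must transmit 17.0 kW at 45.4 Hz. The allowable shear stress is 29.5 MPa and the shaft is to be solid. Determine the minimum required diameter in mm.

21.7 mm

ω = 2π·45.4 = 285.3 rad/s, so T = P/ω = 17.0×10³ / 285.3 = 59.60 N·m.
For a solid shaft τ_max = 16T/(πd³), so d = (16T/(π τ_allow))^(1/3) = (16·59.60/(π·2.95×10^7))^(1/3) = 0.02175 m.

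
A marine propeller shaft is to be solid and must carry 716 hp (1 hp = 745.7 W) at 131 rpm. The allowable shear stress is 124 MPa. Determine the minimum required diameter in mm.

117 mm

ω = 2π·131/60 = 13.72 rad/s, so T = P/ω = 716×745.7 / 13.72 = 38920 N·m.
For a solid shaft τ_max = 16T/(πd³), so d = (16T/(π τ_allow))^(1/3) = (16·38920/(π·1.24×10^8))^(1/3) = 0.1169 m.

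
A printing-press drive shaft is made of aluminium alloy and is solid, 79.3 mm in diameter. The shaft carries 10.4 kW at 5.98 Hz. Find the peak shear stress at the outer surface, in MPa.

2.83 MPa

ω = 2π·5.98 = 37.57 rad/s, so T = P/ω = 10.4×10³ / 37.57 = 276.8 N·m.
J = πd⁴/32 = π(0.0793)⁴/32 = 3.882×10^-6 m⁴.
τ_max = T·r/J = 276.8 × 0.0396 / 3.882×10^-6 = 2.827×10^6 Pa.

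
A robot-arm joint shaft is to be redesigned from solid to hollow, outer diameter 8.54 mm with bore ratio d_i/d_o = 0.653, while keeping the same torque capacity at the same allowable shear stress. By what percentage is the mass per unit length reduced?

Equal τ_max and T ⇒ the solid shaft needs d_s³ = d_o³(1−k⁴), so d_s = 8.54·(1−0.653⁴)^(1/3) = 7.987 mm.
Area ratio A_h/A_s = d_o²(1−k²)/d_s² = (1−k²)/(1−k⁴)^(2/3) = 0.6557.
Mass saving = 1 − 0.6557 = 34.4 %.

34.4 %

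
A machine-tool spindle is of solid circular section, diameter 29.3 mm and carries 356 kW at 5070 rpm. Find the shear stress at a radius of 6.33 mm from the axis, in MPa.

ω = 2π·5070/60 = 530.9 rad/s, so T = P/ω = 356×10³ / 530.9 = 670.5 N·m.
J = πd⁴/32 = π(0.0293)⁴/32 = 7.236×10^-8 m⁴.
Shear stress varies linearly with radius: τ = T·r/J = 670.5 × 0.00633 / 7.236×10^-8 = 5.866×10^7 Pa.

58.7 MPa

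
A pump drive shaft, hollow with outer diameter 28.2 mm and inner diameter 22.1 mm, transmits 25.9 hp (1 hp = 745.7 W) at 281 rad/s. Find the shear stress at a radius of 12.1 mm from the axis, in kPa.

ω = 281 rad/s, so T = P/ω = 25.9×745.7 / 281.0 = 68.73 N·m.
J = π(d_o⁴ − d_i⁴)/32 = π(0.0282⁴ − 0.0221⁴)/32 = 3.867×10^-8 m⁴.
Shear stress varies linearly with radius: τ = T·r/J = 68.73 × 0.0121 / 3.867×10^-8 = 2.151×10^7 Pa.

21500 kPa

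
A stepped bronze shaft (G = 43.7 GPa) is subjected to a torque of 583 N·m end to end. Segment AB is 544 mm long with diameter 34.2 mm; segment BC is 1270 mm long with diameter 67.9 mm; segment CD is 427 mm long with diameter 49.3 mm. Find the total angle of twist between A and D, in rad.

0.0720 rad

J_AB = π(0.0342)⁴/32 = 1.34×10^-7 m⁴; J_BC = π(0.0679)⁴/32 = 2.09×10^-6 m⁴; J_CD = π(0.0493)⁴/32 = 5.80×10^-7 m⁴.
θ = (T/G)·Σ L_i/J_i = (583.0/43.7×10⁹)·(0.544/1.34×10^-7 + 1.27/2.09×10^-6 + 0.427/5.80×10^-7) = 0.07198 rad.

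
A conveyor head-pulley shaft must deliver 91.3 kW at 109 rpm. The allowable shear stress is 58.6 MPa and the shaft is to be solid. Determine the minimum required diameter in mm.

88.6 mm

ω = 2π·109/60 = 11.41 rad/s, so T = P/ω = 91.3×10³ / 11.41 = 7999 N·m.
For a solid shaft τ_max = 16T/(πd³), so d = (16T/(π τ_allow))^(1/3) = (16·7999/(π·5.86×10^7))^(1/3) = 0.08859 m.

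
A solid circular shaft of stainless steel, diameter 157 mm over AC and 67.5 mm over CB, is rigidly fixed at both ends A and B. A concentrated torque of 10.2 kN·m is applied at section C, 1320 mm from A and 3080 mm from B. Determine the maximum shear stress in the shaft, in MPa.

13.2 MPa

Compatibility: T_A·a/J_AC = T_B·b/J_CB with T_A + T_B = T₀.
J_AC = 5.96×10^-5 m⁴, J_CB = 2.04×10^-6 m⁴, so T_A = T₀·(J_AC/a)/((J_AC/a)+(J_CB/b)) = 10050 N·m, T_B = 147.2 N·m.
τ in each portion: τ_AC = 1.32×10^7 Pa, τ_CB = 2.44×10^6 Pa; maximum is in AC.
τ_max = T_AC·r/J = 10050·0.0785/5.96×10^-5 = 1.323×10^7 Pa.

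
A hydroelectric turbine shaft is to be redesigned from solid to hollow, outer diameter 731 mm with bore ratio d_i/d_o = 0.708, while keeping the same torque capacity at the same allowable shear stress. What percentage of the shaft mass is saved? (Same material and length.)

39.5 %

Equal τ_max and T ⇒ the solid shaft needs d_s³ = d_o³(1−k⁴), so d_s = 731·(1−0.708⁴)^(1/3) = 663.8 mm.
Area ratio A_h/A_s = d_o²(1−k²)/d_s² = (1−k²)/(1−k⁴)^(2/3) = 0.6049.
Mass saving = 1 − 0.6049 = 39.5 %.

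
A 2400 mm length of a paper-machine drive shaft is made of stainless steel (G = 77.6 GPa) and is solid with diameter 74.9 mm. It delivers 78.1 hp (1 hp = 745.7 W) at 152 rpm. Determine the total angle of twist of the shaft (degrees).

2.10°

ω = 2π·152/60 = 15.92 rad/s, so T = P/ω = 78.1×745.7 / 15.92 = 3659 N·m.
J = πd⁴/32 = π(0.0749)⁴/32 = 3.090×10^-6 m⁴.
θ = T·L/(G·J) = 3659 × 2.40 / (77.6×10⁹ × 3.090×10^-6) = 0.03662 rad.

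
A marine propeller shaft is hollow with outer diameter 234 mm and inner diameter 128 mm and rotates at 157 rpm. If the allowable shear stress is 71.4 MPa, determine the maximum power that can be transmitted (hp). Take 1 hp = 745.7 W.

J = π(d_o⁴ − d_i⁴)/32 = π(0.234⁴ − 0.128⁴)/32 = 2.680×10^-4 m⁴.
T_max = τ_allow·J/r = 7.14×10^7 × 2.680×10^-4 / 0.117 = 163500 N·m.
ω = 2π·157/60 = 16.44 rad/s, so P_max = T_max·ω = 2.689×10^6 W.

3610 hp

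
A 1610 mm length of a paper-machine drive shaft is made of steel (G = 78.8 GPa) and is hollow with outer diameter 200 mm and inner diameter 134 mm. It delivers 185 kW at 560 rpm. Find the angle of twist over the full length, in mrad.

ω = 2π·560/60 = 58.64 rad/s, so T = P/ω = 185×10³ / 58.64 = 3155 N·m.
J = π(d_o⁴ − d_i⁴)/32 = π(0.200⁴ − 0.134⁴)/32 = 1.254×10^-4 m⁴.
θ = T·L/(G·J) = 3155 × 1.61 / (78.8×10⁹ × 1.254×10^-4) = 5.139×10^-4 rad.

0.514 mrad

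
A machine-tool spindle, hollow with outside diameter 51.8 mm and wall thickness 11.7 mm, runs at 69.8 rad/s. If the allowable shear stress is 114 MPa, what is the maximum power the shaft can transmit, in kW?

198 kW

J = π(d_o⁴ − d_i⁴)/32 = π(0.0518⁴ − 0.0284⁴)/32 = 6.430×10^-7 m⁴.
T_max = τ_allow·J/r = 1.14×10^8 × 6.430×10^-7 / 0.0259 = 2830 N·m.
ω = 69.8 rad/s, so P_max = T_max·ω = 1.975×10^5 W.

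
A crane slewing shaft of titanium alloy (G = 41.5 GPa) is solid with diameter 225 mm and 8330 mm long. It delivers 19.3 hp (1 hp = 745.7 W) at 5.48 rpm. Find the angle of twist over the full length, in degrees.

ω = 2π·5.48/60 = 0.5739 rad/s, so T = P/ω = 19.3×745.7 / 0.5739 = 25080 N·m.
J = πd⁴/32 = π(0.225)⁴/32 = 2.516×10^-4 m⁴.
θ = T·L/(G·J) = 25080 × 8.33 / (41.5×10⁹ × 2.516×10^-4) = 0.02001 rad.

1.15°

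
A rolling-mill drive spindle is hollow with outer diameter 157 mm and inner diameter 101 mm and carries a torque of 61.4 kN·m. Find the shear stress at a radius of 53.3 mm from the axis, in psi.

9600 psi

J = π(d_o⁴ − d_i⁴)/32 = π(0.157⁴ − 0.101⁴)/32 = 4.943×10^-5 m⁴.
Shear stress varies linearly with radius: τ = T·r/J = 61400 × 0.0533 / 4.943×10^-5 = 6.620×10^7 Pa.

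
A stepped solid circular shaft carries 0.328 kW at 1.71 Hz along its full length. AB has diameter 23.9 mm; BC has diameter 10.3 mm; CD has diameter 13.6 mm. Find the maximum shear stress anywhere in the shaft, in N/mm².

142 N/mm²

ω = 2π·1.71 = 10.74 rad/s, so T = P/ω = 0.328×10³ / 10.74 = 30.53 N·m.
Under the same torque, τ_max = 16T/(πd³) is largest where d is smallest — segment BC (d = 10.3 mm).
τ_max = 16·30.53/(π·(0.0103)³) = 1.423×10^8 Pa.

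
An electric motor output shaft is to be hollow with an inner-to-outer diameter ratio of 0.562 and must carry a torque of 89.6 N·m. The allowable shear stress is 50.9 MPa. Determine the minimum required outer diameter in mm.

For a hollow shaft with d_i/d_o = 0.562: τ_max = 16T/(π d_o³ (1−k⁴)), so d_o = [16T/(π τ_allow (1−k⁴))]^(1/3) = [16·89.60/(π·5.09×10^7·0.9002)]^(1/3) = 0.02151 m.

21.5 mm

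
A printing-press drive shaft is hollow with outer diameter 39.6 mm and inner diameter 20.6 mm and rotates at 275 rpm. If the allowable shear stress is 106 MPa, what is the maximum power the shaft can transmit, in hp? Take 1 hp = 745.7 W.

46.3 hp

J = π(d_o⁴ − d_i⁴)/32 = π(0.0396⁴ − 0.0206⁴)/32 = 2.237×10^-7 m⁴.
T_max = τ_allow·J/r = 1.06×10^8 × 2.237×10^-7 / 0.0198 = 1198 N·m.
ω = 2π·275/60 = 28.80 rad/s, so P_max = T_max·ω = 3.449×10^4 W.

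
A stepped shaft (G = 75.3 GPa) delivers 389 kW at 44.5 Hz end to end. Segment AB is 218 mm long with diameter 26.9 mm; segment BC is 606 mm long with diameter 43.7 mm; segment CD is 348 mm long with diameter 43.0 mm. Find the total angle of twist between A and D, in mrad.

129 mrad

ω = 2π·44.5 = 279.6 rad/s, so T = P/ω = 389×10³ / 279.6 = 1391 N·m.
J_AB = π(0.0269)⁴/32 = 5.14×10^-8 m⁴; J_BC = π(0.0437)⁴/32 = 3.58×10^-7 m⁴; J_CD = π(0.0430)⁴/32 = 3.36×10^-7 m⁴.
θ = (T/G)·Σ L_i/J_i = (1391/75.3×10⁹)·(0.218/5.14×10^-8 + 0.606/3.58×10^-7 + 0.348/3.36×10^-7) = 0.1288 rad.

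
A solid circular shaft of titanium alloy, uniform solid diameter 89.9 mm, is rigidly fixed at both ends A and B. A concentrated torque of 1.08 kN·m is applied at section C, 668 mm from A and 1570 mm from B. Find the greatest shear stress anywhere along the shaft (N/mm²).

With uniform GJ and both ends fixed, compatibility θ_AC = θ_CB gives T_A·a = T_B·b, together with T_A + T_B = T₀.
T_A = T₀·b/(a+b) = 1080·1570/2238 = 757.6 N·m; T_B = 322.4 N·m.
τ in each portion: τ_AC = 5.31×10^6 Pa, τ_CB = 2.26×10^6 Pa; maximum is in AC.
τ_max = T_AC·r/J = 757.6·0.0450/6.41×10^-6 = 5.311×10^6 Pa.

5.31 N/mm²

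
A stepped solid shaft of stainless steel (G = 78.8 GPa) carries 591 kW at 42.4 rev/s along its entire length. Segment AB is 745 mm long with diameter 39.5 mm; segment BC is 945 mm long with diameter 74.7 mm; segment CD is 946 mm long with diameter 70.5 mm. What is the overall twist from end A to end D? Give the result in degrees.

ω = 2π·42.4 = 266.4 rad/s, so T = P/ω = 591×10³ / 266.4 = 2218 N·m.
J_AB = π(0.0395)⁴/32 = 2.39×10^-7 m⁴; J_BC = π(0.0747)⁴/32 = 3.06×10^-6 m⁴; J_CD = π(0.0705)⁴/32 = 2.43×10^-6 m⁴.
θ = (T/G)·Σ L_i/J_i = (2218/78.8×10⁹)·(0.745/2.39×10^-7 + 0.945/3.06×10^-6 + 0.946/2.43×10^-6) = 0.1074 rad.

6.16°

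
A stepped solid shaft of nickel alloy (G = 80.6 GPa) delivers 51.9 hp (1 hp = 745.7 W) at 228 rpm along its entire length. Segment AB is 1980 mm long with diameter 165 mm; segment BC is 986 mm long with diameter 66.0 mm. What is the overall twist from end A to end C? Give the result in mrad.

11.2 mrad

ω = 2π·228/60 = 23.88 rad/s, so T = P/ω = 51.9×745.7 / 23.88 = 1621 N·m.
J_AB = π(0.165)⁴/32 = 7.28×10^-5 m⁴; J_BC = π(0.0660)⁴/32 = 1.86×10^-6 m⁴.
θ = (T/G)·Σ L_i/J_i = (1621/80.6×10⁹)·(1.98/7.28×10^-5 + 0.986/1.86×10^-6) = 0.01119 rad.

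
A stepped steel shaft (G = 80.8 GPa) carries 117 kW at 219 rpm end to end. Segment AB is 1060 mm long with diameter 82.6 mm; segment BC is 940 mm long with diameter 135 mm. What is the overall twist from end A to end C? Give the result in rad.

ω = 2π·219/60 = 22.93 rad/s, so T = P/ω = 117×10³ / 22.93 = 5102 N·m.
J_AB = π(0.0826)⁴/32 = 4.57×10^-6 m⁴; J_BC = π(0.135)⁴/32 = 3.26×10^-5 m⁴.
θ = (T/G)·Σ L_i/J_i = (5102/80.8×10⁹)·(1.06/4.57×10^-6 + 0.940/3.26×10^-5) = 0.01647 rad.

0.0165 rad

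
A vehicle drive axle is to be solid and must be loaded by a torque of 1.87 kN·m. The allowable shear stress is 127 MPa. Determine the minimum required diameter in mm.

For a solid shaft τ_max = 16T/(πd³), so d = (16T/(π τ_allow))^(1/3) = (16·1870/(π·1.27×10^8))^(1/3) = 0.04217 m.

42.2 mm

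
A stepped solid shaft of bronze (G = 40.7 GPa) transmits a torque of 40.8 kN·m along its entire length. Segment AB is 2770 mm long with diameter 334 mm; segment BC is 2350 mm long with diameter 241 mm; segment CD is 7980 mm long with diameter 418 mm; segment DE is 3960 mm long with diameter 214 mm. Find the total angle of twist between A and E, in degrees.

J_AB = π(0.334)⁴/32 = 1.22×10^-3 m⁴; J_BC = π(0.241)⁴/32 = 3.31×10^-4 m⁴; J_CD = π(0.418)⁴/32 = 3.00×10^-3 m⁴; J_DE = π(0.214)⁴/32 = 2.06×10^-4 m⁴.
θ = (T/G)·Σ L_i/J_i = (40800/40.7×10⁹)·(2.77/1.22×10^-3 + 2.35/3.31×10^-4 + 7.98/3.00×10^-3 + 3.96/2.06×10^-4) = 0.03134 rad.

1.80°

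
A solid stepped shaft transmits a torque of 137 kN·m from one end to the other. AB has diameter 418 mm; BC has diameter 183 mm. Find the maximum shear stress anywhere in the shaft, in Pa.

Under the same torque, τ_max = 16T/(πd³) is largest where d is smallest — segment BC (d = 183 mm).
τ_max = 16·137000/(π·(0.183)³) = 1.139×10^8 Pa.

1.14e8 Pa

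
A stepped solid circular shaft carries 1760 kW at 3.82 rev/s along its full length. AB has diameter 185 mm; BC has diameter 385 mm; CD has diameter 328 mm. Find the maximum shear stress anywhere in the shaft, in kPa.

59000 kPa

ω = 2π·3.82 = 24.00 rad/s, so T = P/ω = 1760×10³ / 24.00 = 73330 N·m.
Under the same torque, τ_max = 16T/(πd³) is largest where d is smallest — segment AB (d = 185 mm).
τ_max = 16·73330/(π·(0.185)³) = 5.898×10^7 Pa.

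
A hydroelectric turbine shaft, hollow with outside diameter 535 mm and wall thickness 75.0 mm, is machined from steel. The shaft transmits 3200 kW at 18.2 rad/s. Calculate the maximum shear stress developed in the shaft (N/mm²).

ω = 18.2 rad/s, so T = P/ω = 3200×10³ / 18.20 = 175800 N·m.
J = π(d_o⁴ − d_i⁴)/32 = π(0.535⁴ − 0.385⁴)/32 = 5.886×10^-3 m⁴.
τ_max = T·r/J = 175800 × 0.268 / 5.886×10^-3 = 7.991×10^6 Pa.

7.99 N/mm²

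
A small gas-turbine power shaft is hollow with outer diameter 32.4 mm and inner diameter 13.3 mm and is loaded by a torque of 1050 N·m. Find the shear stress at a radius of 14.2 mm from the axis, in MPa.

J = π(d_o⁴ − d_i⁴)/32 = π(0.0324⁴ − 0.0133⁴)/32 = 1.051×10^-7 m⁴.
Shear stress varies linearly with radius: τ = T·r/J = 1050 × 0.0142 / 1.051×10^-7 = 1.418×10^8 Pa.

142 MPa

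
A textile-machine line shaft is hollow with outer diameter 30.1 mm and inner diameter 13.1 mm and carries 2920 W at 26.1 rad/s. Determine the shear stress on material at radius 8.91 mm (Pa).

1.28e7 Pa

ω = 26.1 rad/s, so T = P/ω = 2920 / 26.10 = 111.9 N·m.
J = π(d_o⁴ − d_i⁴)/32 = π(0.0301⁴ − 0.0131⁴)/32 = 7.770×10^-8 m⁴.
Shear stress varies linearly with radius: τ = T·r/J = 111.9 × 0.00891 / 7.770×10^-8 = 1.283×10^7 Pa.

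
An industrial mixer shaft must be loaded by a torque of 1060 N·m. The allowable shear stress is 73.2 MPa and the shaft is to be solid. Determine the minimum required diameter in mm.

For a solid shaft τ_max = 16T/(πd³), so d = (16T/(π τ_allow))^(1/3) = (16·1060/(π·7.32×10^7))^(1/3) = 0.04194 m.

41.9 mm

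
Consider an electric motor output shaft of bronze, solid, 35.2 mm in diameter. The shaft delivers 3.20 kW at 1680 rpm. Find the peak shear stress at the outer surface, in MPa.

2.12 MPa

ω = 2π·1680/60 = 175.9 rad/s, so T = P/ω = 3.20×10³ / 175.9 = 18.19 N·m.
J = πd⁴/32 = π(0.0352)⁴/32 = 1.507×10^-7 m⁴.
τ_max = T·r/J = 18.19 × 0.0176 / 1.507×10^-7 = 2.124×10^6 Pa.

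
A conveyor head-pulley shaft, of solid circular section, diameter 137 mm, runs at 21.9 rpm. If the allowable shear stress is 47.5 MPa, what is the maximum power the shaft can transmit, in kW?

J = πd⁴/32 = π(0.137)⁴/32 = 3.458×10^-5 m⁴.
T_max = τ_allow·J/r = 4.75×10^7 × 3.458×10^-5 / 0.0685 = 23980 N·m.
ω = 2π·21.9/60 = 2.293 rad/s, so P_max = T_max·ω = 5.500×10^4 W.

55.0 kW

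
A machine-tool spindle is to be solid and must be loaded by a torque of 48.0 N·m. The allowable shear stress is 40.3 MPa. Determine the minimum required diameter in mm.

18.2 mm

For a solid shaft τ_max = 16T/(πd³), so d = (16T/(π τ_allow))^(1/3) = (16·48.00/(π·4.03×10^7))^(1/3) = 0.01824 m.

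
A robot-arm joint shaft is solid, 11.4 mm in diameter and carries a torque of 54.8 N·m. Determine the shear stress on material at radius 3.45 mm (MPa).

114 MPa

J = πd⁴/32 = π(0.0114)⁴/32 = 1.658×10^-9 m⁴.
Shear stress varies linearly with radius: τ = T·r/J = 54.80 × 0.00345 / 1.658×10^-9 = 1.140×10^8 Pa.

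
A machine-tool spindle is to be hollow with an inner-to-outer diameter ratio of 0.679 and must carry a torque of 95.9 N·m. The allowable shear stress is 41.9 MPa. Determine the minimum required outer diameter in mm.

For a hollow shaft with d_i/d_o = 0.679: τ_max = 16T/(π d_o³ (1−k⁴)), so d_o = [16T/(π τ_allow (1−k⁴))]^(1/3) = [16·95.90/(π·4.19×10^7·0.7874)]^(1/3) = 0.02455 m.

24.6 mm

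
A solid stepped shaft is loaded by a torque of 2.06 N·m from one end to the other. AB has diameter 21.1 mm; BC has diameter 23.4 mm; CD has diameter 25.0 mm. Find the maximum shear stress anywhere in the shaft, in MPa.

1.12 MPa

Under the same torque, τ_max = 16T/(πd³) is largest where d is smallest — segment AB (d = 21.1 mm).
τ_max = 16·2.060/(π·(0.0211)³) = 1.117×10^6 Pa.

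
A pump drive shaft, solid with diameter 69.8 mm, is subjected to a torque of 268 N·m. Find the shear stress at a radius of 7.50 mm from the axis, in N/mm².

0.863 N/mm²

J = πd⁴/32 = π(0.0698)⁴/32 = 2.330×10^-6 m⁴.
Shear stress varies linearly with radius: τ = T·r/J = 268.0 × 0.00750 / 2.330×10^-6 = 8.625×10^5 Pa.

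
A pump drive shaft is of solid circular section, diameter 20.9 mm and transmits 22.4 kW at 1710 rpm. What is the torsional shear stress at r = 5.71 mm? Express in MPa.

ω = 2π·1710/60 = 179.1 rad/s, so T = P/ω = 22.4×10³ / 179.1 = 125.1 N·m.
J = πd⁴/32 = π(0.0209)⁴/32 = 1.873×10^-8 m⁴.
Shear stress varies linearly with radius: τ = T·r/J = 125.1 × 0.00571 / 1.873×10^-8 = 3.813×10^7 Pa.

38.1 MPa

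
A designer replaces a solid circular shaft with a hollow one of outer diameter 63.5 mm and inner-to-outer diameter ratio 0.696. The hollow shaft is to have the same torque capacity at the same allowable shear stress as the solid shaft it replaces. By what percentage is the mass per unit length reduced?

Equal τ_max and T ⇒ the solid shaft needs d_s³ = d_o³(1−k⁴), so d_s = 63.5·(1−0.696⁴)^(1/3) = 58.08 mm.
Area ratio A_h/A_s = d_o²(1−k²)/d_s² = (1−k²)/(1−k⁴)^(2/3) = 0.6162.
Mass saving = 1 − 0.6162 = 38.4 %.

38.4 %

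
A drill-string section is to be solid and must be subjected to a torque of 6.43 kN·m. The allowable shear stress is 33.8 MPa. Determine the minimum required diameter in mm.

For a solid shaft τ_max = 16T/(πd³), so d = (16T/(π τ_allow))^(1/3) = (16·6430/(π·3.38×10^7))^(1/3) = 0.09895 m.

99.0 mm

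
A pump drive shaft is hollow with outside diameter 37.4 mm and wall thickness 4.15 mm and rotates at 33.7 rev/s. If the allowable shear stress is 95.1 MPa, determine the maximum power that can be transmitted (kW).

131 kW

J = π(d_o⁴ − d_i⁴)/32 = π(0.0374⁴ − 0.0291⁴)/32 = 1.217×10^-7 m⁴.
T_max = τ_allow·J/r = 9.51×10^7 × 1.217×10^-7 / 0.0187 = 618.8 N·m.
ω = 2π·33.7 = 211.7 rad/s, so P_max = T_max·ω = 1.310×10^5 W.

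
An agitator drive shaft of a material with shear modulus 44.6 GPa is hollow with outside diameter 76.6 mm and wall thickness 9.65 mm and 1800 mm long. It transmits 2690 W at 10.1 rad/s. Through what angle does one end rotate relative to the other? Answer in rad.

ω = 10.1 rad/s, so T = P/ω = 2690 / 10.10 = 266.3 N·m.
J = π(d_o⁴ − d_i⁴)/32 = π(0.0766⁴ − 0.0573⁴)/32 = 2.322×10^-6 m⁴.
θ = T·L/(G·J) = 266.3 × 1.80 / (44.6×10⁹ × 2.322×10^-6) = 4.630×10^-3 rad.

0.00463 rad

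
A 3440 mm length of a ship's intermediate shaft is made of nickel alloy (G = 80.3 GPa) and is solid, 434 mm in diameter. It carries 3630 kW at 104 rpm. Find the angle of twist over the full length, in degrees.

ω = 2π·104/60 = 10.89 rad/s, so T = P/ω = 3630×10³ / 10.89 = 333300 N·m.
J = πd⁴/32 = π(0.434)⁴/32 = 3.483×10^-3 m⁴.
θ = T·L/(G·J) = 333300 × 3.44 / (80.3×10⁹ × 3.483×10^-3) = 4.099×10^-3 rad.

0.235°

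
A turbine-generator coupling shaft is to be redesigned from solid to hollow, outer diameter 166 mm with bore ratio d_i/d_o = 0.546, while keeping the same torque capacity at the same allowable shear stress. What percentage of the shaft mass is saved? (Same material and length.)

Equal τ_max and T ⇒ the solid shaft needs d_s³ = d_o³(1−k⁴), so d_s = 166·(1−0.546⁴)^(1/3) = 160.9 mm.
Area ratio A_h/A_s = d_o²(1−k²)/d_s² = (1−k²)/(1−k⁴)^(2/3) = 0.7468.
Mass saving = 1 − 0.7468 = 25.3 %.

25.3 %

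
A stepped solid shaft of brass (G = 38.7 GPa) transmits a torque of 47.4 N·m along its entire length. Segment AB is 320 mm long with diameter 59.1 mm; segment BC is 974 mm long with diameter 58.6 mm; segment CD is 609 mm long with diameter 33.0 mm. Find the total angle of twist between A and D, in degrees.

J_AB = π(0.0591)⁴/32 = 1.20×10^-6 m⁴; J_BC = π(0.0586)⁴/32 = 1.16×10^-6 m⁴; J_CD = π(0.0330)⁴/32 = 1.16×10^-7 m⁴.
θ = (T/G)·Σ L_i/J_i = (47.40/38.7×10⁹)·(0.320/1.20×10^-6 + 0.974/1.16×10^-6 + 0.609/1.16×10^-7) = 7.764×10^-3 rad.

0.445°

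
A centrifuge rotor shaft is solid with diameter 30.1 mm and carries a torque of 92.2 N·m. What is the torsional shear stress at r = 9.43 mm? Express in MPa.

J = πd⁴/32 = π(0.0301)⁴/32 = 8.059×10^-8 m⁴.
Shear stress varies linearly with radius: τ = T·r/J = 92.20 × 0.00943 / 8.059×10^-8 = 1.079×10^7 Pa.

10.8 MPa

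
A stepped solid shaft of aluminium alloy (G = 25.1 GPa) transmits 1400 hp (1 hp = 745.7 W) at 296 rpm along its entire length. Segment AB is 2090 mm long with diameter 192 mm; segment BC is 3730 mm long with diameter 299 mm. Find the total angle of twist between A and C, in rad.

ω = 2π·296/60 = 31.00 rad/s, so T = P/ω = 1400×745.7 / 31.00 = 33680 N·m.
J_AB = π(0.192)⁴/32 = 1.33×10^-4 m⁴; J_BC = π(0.299)⁴/32 = 7.85×10^-4 m⁴.
θ = (T/G)·Σ L_i/J_i = (33680/25.1×10⁹)·(2.09/1.33×10^-4 + 3.73/7.85×10^-4) = 0.02740 rad.

0.0274 rad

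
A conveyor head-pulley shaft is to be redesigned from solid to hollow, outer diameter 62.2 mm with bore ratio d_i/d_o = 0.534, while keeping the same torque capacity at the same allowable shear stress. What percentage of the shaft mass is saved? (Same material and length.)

24.4 %

Equal τ_max and T ⇒ the solid shaft needs d_s³ = d_o³(1−k⁴), so d_s = 62.2·(1−0.534⁴)^(1/3) = 60.47 mm.
Area ratio A_h/A_s = d_o²(1−k²)/d_s² = (1−k²)/(1−k⁴)^(2/3) = 0.7564.
Mass saving = 1 − 0.7564 = 24.4 %.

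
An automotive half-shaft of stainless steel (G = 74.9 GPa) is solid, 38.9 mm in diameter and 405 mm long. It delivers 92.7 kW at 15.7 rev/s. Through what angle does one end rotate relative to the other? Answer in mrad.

22.6 mrad

ω = 2π·15.7 = 98.65 rad/s, so T = P/ω = 92.7×10³ / 98.65 = 939.7 N·m.
J = πd⁴/32 = π(0.0389)⁴/32 = 2.248×10^-7 m⁴.
θ = T·L/(G·J) = 939.7 × 0.405 / (74.9×10⁹ × 2.248×10^-7) = 0.02260 rad.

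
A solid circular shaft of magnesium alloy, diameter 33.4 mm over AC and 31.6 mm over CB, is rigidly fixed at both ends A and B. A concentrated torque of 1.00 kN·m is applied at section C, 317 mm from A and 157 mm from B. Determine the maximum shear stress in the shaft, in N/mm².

99.7 N/mm²

Compatibility: T_A·a/J_AC = T_B·b/J_CB with T_A + T_B = T₀.
J_AC = 1.22×10^-7 m⁴, J_CB = 9.79×10^-8 m⁴, so T_A = T₀·(J_AC/a)/((J_AC/a)+(J_CB/b)) = 382.0 N·m, T_B = 618.0 N·m.
τ in each portion: τ_AC = 5.22×10^7 Pa, τ_CB = 9.97×10^7 Pa; maximum is in CB.
τ_max = T_CB·r/J = 618.0·0.0158/9.79×10^-8 = 9.975×10^7 Pa.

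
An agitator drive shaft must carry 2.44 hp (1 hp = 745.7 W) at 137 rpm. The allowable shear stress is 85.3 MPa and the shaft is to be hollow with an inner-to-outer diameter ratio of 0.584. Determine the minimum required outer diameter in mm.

ω = 2π·137/60 = 14.35 rad/s, so T = P/ω = 2.44×745.7 / 14.35 = 126.8 N·m.
For a hollow shaft with d_i/d_o = 0.584: τ_max = 16T/(π d_o³ (1−k⁴)), so d_o = [16T/(π τ_allow (1−k⁴))]^(1/3) = [16·126.8/(π·8.53×10^7·0.8837)]^(1/3) = 0.02046 m.

20.5 mm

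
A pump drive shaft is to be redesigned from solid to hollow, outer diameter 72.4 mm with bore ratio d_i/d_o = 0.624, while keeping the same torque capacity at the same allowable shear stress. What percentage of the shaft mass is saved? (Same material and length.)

31.9 %

Equal τ_max and T ⇒ the solid shaft needs d_s³ = d_o³(1−k⁴), so d_s = 72.4·(1−0.624⁴)^(1/3) = 68.54 mm.
Area ratio A_h/A_s = d_o²(1−k²)/d_s² = (1−k²)/(1−k⁴)^(2/3) = 0.6814.
Mass saving = 1 − 0.6814 = 31.9 %.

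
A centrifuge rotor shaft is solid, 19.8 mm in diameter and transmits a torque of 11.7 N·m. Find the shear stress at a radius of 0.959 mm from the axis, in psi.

108 psi

J = πd⁴/32 = π(0.0198)⁴/32 = 1.509×10^-8 m⁴.
Shear stress varies linearly with radius: τ = T·r/J = 11.70 × 9.59e-4 / 1.509×10^-8 = 7.436×10^5 Pa.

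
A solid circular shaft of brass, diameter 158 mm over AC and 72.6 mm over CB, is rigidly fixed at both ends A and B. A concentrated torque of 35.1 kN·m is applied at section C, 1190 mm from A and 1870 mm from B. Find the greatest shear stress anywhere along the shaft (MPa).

Compatibility: T_A·a/J_AC = T_B·b/J_CB with T_A + T_B = T₀.
J_AC = 6.12×10^-5 m⁴, J_CB = 2.73×10^-6 m⁴, so T_A = T₀·(J_AC/a)/((J_AC/a)+(J_CB/b)) = 34130 N·m, T_B = 968.2 N·m.
τ in each portion: τ_AC = 4.41×10^7 Pa, τ_CB = 1.29×10^7 Pa; maximum is in AC.
τ_max = T_AC·r/J = 34130·0.0790/6.12×10^-5 = 4.407×10^7 Pa.

44.1 MPa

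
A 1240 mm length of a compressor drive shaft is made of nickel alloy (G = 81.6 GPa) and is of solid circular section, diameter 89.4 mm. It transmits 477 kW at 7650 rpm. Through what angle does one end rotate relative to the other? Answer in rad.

ω = 2π·7650/60 = 801.1 rad/s, so T = P/ω = 477×10³ / 801.1 = 595.4 N·m.
J = πd⁴/32 = π(0.0894)⁴/32 = 6.271×10^-6 m⁴.
θ = T·L/(G·J) = 595.4 × 1.24 / (81.6×10⁹ × 6.271×10^-6) = 1.443×10^-3 rad.

0.00144 rad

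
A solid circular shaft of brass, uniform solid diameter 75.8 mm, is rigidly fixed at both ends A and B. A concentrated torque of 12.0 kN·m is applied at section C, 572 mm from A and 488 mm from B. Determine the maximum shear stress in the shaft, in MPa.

With uniform GJ and both ends fixed, compatibility θ_AC = θ_CB gives T_A·a = T_B·b, together with T_A + T_B = T₀.
T_A = T₀·b/(a+b) = 12000·488/1060 = 5525 N·m; T_B = 6475 N·m.
τ in each portion: τ_AC = 6.46×10^7 Pa, τ_CB = 7.57×10^7 Pa; maximum is in CB.
τ_max = T_CB·r/J = 6475·0.0379/3.24×10^-6 = 7.572×10^7 Pa.

75.7 MPa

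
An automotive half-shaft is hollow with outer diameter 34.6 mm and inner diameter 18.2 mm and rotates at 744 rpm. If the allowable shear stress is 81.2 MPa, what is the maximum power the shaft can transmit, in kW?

47.5 kW

J = π(d_o⁴ − d_i⁴)/32 = π(0.0346⁴ − 0.0182⁴)/32 = 1.299×10^-7 m⁴.
T_max = τ_allow·J/r = 8.12×10^7 × 1.299×10^-7 / 0.0173 = 609.9 N·m.
ω = 2π·744/60 = 77.91 rad/s, so P_max = T_max·ω = 4.751×10^4 W.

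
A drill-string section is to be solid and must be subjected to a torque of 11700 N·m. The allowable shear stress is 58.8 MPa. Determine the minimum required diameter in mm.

For a solid shaft τ_max = 16T/(πd³), so d = (16T/(π τ_allow))^(1/3) = (16·11700/(π·5.88×10^7))^(1/3) = 0.1004 m.

100 mm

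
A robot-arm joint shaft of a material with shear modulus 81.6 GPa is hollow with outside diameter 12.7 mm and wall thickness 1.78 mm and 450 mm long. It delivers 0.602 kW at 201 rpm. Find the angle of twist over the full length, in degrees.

4.84°

ω = 2π·201/60 = 21.05 rad/s, so T = P/ω = 0.602×10³ / 21.05 = 28.60 N·m.
J = π(d_o⁴ − d_i⁴)/32 = π(0.0127⁴ − 0.00914⁴)/32 = 1.869×10^-9 m⁴.
θ = T·L/(G·J) = 28.60 × 0.450 / (81.6×10⁹ × 1.869×10^-9) = 0.08440 rad.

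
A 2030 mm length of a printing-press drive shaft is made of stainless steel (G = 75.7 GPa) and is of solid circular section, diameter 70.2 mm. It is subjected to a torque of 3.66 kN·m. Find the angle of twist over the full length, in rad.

0.0412 rad

J = πd⁴/32 = π(0.0702)⁴/32 = 2.384×10^-6 m⁴.
θ = T·L/(G·J) = 3660 × 2.03 / (75.7×10⁹ × 2.384×10^-6) = 0.04117 rad.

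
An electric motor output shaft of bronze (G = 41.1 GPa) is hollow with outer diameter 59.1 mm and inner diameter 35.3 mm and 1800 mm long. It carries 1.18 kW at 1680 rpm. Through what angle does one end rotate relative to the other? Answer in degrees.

ω = 2π·1680/60 = 175.9 rad/s, so T = P/ω = 1.18×10³ / 175.9 = 6.707 N·m.
J = π(d_o⁴ − d_i⁴)/32 = π(0.0591⁴ − 0.0353⁴)/32 = 1.045×10^-6 m⁴.
θ = T·L/(G·J) = 6.707 × 1.80 / (41.1×10⁹ × 1.045×10^-6) = 2.810×10^-4 rad.

0.0161°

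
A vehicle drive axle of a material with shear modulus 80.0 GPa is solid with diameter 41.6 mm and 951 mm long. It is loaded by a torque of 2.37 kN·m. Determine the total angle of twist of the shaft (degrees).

J = πd⁴/32 = π(0.0416)⁴/32 = 2.940×10^-7 m⁴.
θ = T·L/(G·J) = 2370 × 0.951 / (80.0×10⁹ × 2.940×10^-7) = 0.09582 rad.

5.49°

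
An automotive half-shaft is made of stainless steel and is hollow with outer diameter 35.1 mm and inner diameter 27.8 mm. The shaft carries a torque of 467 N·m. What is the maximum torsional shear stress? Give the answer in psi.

13200 psi

J = π(d_o⁴ − d_i⁴)/32 = π(0.0351⁴ − 0.0278⁴)/32 = 9.038×10^-8 m⁴.
τ_max = T·r/J = 467.0 × 0.0175 / 9.038×10^-8 = 9.069×10^7 Pa.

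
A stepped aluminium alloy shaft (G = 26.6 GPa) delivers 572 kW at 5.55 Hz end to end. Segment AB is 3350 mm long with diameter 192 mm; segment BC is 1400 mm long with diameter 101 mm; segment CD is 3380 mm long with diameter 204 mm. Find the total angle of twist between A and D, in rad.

ω = 2π·5.55 = 34.87 rad/s, so T = P/ω = 572×10³ / 34.87 = 16400 N·m.
J_AB = π(0.192)⁴/32 = 1.33×10^-4 m⁴; J_BC = π(0.101)⁴/32 = 1.02×10^-5 m⁴; J_CD = π(0.204)⁴/32 = 1.70×10^-4 m⁴.
θ = (T/G)·Σ L_i/J_i = (16400/26.6×10⁹)·(3.35/1.33×10^-4 + 1.40/1.02×10^-5 + 3.38/1.70×10^-4) = 0.1122 rad.

0.112 rad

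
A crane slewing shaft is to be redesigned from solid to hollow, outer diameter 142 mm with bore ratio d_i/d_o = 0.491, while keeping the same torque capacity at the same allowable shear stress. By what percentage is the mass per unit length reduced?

21.0 %

Equal τ_max and T ⇒ the solid shaft needs d_s³ = d_o³(1−k⁴), so d_s = 142·(1−0.491⁴)^(1/3) = 139.2 mm.
Area ratio A_h/A_s = d_o²(1−k²)/d_s² = (1−k²)/(1−k⁴)^(2/3) = 0.7898.
Mass saving = 1 − 0.7898 = 21.0 %.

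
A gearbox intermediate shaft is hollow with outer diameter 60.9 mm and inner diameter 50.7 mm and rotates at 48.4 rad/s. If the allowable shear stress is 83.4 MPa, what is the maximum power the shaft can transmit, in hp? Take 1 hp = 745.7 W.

J = π(d_o⁴ − d_i⁴)/32 = π(0.0609⁴ − 0.0507⁴)/32 = 7.017×10^-7 m⁴.
T_max = τ_allow·J/r = 8.34×10^7 × 7.017×10^-7 / 0.0304 = 1922 N·m.
ω = 48.4 rad/s, so P_max = T_max·ω = 9.302×10^4 W.

125 hp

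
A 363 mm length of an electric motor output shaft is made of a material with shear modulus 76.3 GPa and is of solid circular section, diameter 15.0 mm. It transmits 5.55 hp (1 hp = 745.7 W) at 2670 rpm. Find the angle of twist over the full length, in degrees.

ω = 2π·2670/60 = 279.6 rad/s, so T = P/ω = 5.55×745.7 / 279.6 = 14.80 N·m.
J = πd⁴/32 = π(0.0150)⁴/32 = 4.970×10^-9 m⁴.
θ = T·L/(G·J) = 14.80 × 0.363 / (76.3×10⁹ × 4.970×10^-9) = 0.01417 rad.

0.812°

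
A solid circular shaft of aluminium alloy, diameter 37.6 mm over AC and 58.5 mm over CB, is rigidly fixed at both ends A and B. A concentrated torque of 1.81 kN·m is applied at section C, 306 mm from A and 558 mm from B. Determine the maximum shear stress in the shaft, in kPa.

Compatibility: T_A·a/J_AC = T_B·b/J_CB with T_A + T_B = T₀.
J_AC = 1.96×10^-7 m⁴, J_CB = 1.15×10^-6 m⁴, so T_A = T₀·(J_AC/a)/((J_AC/a)+(J_CB/b)) = 429.6 N·m, T_B = 1380 N·m.
τ in each portion: τ_AC = 4.12×10^7 Pa, τ_CB = 3.51×10^7 Pa; maximum is in AC.
τ_max = T_AC·r/J = 429.6·0.0188/1.96×10^-7 = 4.116×10^7 Pa.

41200 kPa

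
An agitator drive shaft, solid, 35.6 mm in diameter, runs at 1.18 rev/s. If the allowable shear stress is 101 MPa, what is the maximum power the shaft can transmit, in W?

J = πd⁴/32 = π(0.0356)⁴/32 = 1.577×10^-7 m⁴.
T_max = τ_allow·J/r = 1.01×10^8 × 1.577×10^-7 / 0.0178 = 894.7 N·m.
ω = 2π·1.18 = 7.414 rad/s, so P_max = T_max·ω = 6634 W.

6630 W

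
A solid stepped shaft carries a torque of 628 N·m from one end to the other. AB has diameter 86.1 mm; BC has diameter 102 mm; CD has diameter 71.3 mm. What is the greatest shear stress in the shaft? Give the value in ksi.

1.28 ksi

Under the same torque, τ_max = 16T/(πd³) is largest where d is smallest — segment CD (d = 71.3 mm).
τ_max = 16·628.0/(π·(0.0713)³) = 8.824×10^6 Pa.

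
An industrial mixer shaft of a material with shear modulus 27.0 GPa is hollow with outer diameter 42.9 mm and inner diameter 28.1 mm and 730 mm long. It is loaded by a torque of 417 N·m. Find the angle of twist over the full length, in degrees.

2.38°

J = π(d_o⁴ − d_i⁴)/32 = π(0.0429⁴ − 0.0281⁴)/32 = 2.713×10^-7 m⁴.
θ = T·L/(G·J) = 417.0 × 0.730 / (27.0×10⁹ × 2.713×10^-7) = 0.04155 rad.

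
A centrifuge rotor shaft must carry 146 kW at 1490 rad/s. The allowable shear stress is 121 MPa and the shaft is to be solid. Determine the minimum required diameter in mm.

16.0 mm

ω = 1490 rad/s, so T = P/ω = 146×10³ / 1490 = 97.99 N·m.
For a solid shaft τ_max = 16T/(πd³), so d = (16T/(π τ_allow))^(1/3) = (16·97.99/(π·1.21×10^8))^(1/3) = 0.01604 m.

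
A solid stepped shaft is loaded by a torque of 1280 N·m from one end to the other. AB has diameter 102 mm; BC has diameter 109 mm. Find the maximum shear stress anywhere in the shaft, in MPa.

Under the same torque, τ_max = 16T/(πd³) is largest where d is smallest — segment AB (d = 102 mm).
τ_max = 16·1280/(π·(0.102)³) = 6.143×10^6 Pa.

6.14 MPa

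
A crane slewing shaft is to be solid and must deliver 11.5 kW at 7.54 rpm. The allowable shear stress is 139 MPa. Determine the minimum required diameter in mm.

ω = 2π·7.54/60 = 0.7896 rad/s, so T = P/ω = 11.5×10³ / 0.7896 = 14560 N·m.
For a solid shaft τ_max = 16T/(πd³), so d = (16T/(π τ_allow))^(1/3) = (16·14560/(π·1.39×10^8))^(1/3) = 0.08111 m.

81.1 mm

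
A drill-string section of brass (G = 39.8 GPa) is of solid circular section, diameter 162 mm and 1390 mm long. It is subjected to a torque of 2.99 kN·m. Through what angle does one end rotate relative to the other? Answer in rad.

J = πd⁴/32 = π(0.162)⁴/32 = 6.762×10^-5 m⁴.
θ = T·L/(G·J) = 2990 × 1.39 / (39.8×10⁹ × 6.762×10^-5) = 1.544×10^-3 rad.

0.00154 rad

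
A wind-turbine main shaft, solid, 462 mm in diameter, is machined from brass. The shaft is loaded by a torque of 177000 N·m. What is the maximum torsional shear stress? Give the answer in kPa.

J = πd⁴/32 = π(0.462)⁴/32 = 4.473×10^-3 m⁴.
τ_max = T·r/J = 177000 × 0.231 / 4.473×10^-3 = 9.141×10^6 Pa.

9140 kPa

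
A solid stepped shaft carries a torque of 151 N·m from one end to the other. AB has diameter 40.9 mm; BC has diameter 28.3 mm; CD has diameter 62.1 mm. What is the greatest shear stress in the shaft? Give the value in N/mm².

Under the same torque, τ_max = 16T/(πd³) is largest where d is smallest — segment BC (d = 28.3 mm).
τ_max = 16·151.0/(π·(0.0283)³) = 3.393×10^7 Pa.

33.9 N/mm²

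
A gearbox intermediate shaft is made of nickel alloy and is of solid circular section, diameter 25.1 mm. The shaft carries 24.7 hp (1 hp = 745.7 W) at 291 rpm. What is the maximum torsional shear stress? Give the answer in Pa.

1.95e8 Pa

ω = 2π·291/60 = 30.47 rad/s, so T = P/ω = 24.7×745.7 / 30.47 = 604.4 N·m.
J = πd⁴/32 = π(0.0251)⁴/32 = 3.897×10^-8 m⁴.
τ_max = T·r/J = 604.4 × 0.0126 / 3.897×10^-8 = 1.947×10^8 Pa.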